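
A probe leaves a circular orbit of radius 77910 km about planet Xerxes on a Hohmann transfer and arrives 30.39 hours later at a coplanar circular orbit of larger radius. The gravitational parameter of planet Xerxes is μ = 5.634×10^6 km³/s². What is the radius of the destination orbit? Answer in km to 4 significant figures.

Transfer time t = 30.39 hours = 1.09404×10^5 s, and t = π√(a_t³/μ).
So a_t = (μ t²/π²)^(1/3) = (5.634×10^6 × (1.09404×10^5)² / π²)^(1/3) = 1.8976×10^5 km.
Since a_t = (r₁ + r₂)/2, r₂ = 2a_t − r₁ = 2×1.8976×10^5 − 77910 = 3.0161×10^5 km.

r₂ = 3.016×10^5 km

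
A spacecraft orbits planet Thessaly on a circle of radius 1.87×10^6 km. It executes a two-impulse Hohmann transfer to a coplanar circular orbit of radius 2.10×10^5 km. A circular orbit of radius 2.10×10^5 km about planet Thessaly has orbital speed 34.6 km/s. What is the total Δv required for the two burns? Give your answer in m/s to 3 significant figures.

From the circular-orbit relation v² = μ/r at r = 2.10×10^5 km: μ = v²r = (34.6)² × 2.10×10^5 = 2.51404×10^8 km³/s².
Semi-major axis of the transfer orbit: a_t = (1.870×10^6 + 2.100×10^5)/2 = 1.040×10^6 km.
Circular speed at r₁: v₁ = √(μ/r₁) = √(2.51404×10^8/1.870×10^6) = 11.5948 km/s.
On the transfer ellipse at r₁, v² = μ(2/r − 1/a) gives v_a = √[μ(2/r₁ − 1/a_t)] = 5.21024 km/s.
First burn Δv₁ = |v_a − v₁| = 6.3846 km/s.
Circular speed at r₂: v₂ = √(μ/r₂) = 34.600 km/s.
Transfer-orbit speed at r₂: v_p = √[μ(2/r₂ − 1/a_t)] = 46.396 km/s.
Second burn Δv₂ = |v₂ − v_p| = 11.796 km/s.
Δv = Δv₁ + Δv₂ = 6.3846 + 11.796 = 18.18 km/s.

Δv = 18200 m/s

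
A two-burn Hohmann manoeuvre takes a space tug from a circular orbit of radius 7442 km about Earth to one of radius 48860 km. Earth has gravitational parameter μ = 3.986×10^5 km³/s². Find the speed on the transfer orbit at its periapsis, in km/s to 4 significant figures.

Transfer-ellipse semi-major axis a_t = (r₁ + r₂)/2 = (7442 + 48860)/2 = 28151 km.
At periapsis, r = 7442 km.
Vis-viva: v = √[μ(2/r − 1/a_t)] = √[3.986×10^5 × (2/7442 − 1/28151)] = 9.642 km/s.

v = 9.642 km/s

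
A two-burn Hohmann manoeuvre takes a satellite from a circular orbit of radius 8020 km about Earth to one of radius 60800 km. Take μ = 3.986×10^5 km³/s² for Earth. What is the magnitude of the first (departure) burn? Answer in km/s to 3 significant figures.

Δv₁ = 2.32 km/s

Semi-major axis of the transfer orbit: a_t = (8020 + 60800)/2 = 34410 km.
On the circular orbit at r = 8020 km, v_c = √(μ/r) = 7.050 km/s.
Transfer-orbit speed at the same r (vis-viva, a = a_t): v_t = √[μ(2/r − 1/a_t)] = 9.371 km/s.
Δv₁ = |v_t − v_c| = |9.371 − 7.050| = 2.321 km/s.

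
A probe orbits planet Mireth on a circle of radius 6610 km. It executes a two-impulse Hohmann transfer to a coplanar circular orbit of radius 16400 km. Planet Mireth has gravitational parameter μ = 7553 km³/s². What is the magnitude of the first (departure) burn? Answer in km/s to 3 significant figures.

Transfer-ellipse semi-major axis a_t = (r₁ + r₂)/2 = (6610 + 16400)/2 = 11505 km.
Circular speed at r = 6610 km: v_c = √(μ/r) = 1.0690 km/s.
Transfer-orbit speed at the same r (vis-viva, a = a_t): v_t = √[μ(2/r − 1/a_t)] = 1.2763 km/s.
Δv₁ = |v_t − v_c| = |1.2763 − 1.0690| = 0.2073 km/s.

Δv₁ = 0.207 km/s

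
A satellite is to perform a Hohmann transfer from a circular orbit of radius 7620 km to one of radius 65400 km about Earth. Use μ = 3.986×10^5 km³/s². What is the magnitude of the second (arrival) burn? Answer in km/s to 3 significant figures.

Δv₂ = 1.34 km/s

The Hohmann ellipse has a_t = (r₁ + r₂)/2 = 36510 km.
On the circular orbit at r = 65400 km, v_c = √(μ/r) = 2.469 km/s.
Transfer-orbit speed at the same r (vis-viva, a = a_t): v_t = √[μ(2/r − 1/a_t)] = 1.128 km/s.
Δv₂ = |v_t − v_c| = |1.128 − 2.469| = 1.341 km/s.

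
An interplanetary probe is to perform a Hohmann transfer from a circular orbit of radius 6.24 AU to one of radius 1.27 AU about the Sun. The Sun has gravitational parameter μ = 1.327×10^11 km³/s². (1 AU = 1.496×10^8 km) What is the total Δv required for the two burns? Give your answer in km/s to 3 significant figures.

Δv = 12.6 km/s

In km: r₁ = 6.24 × 1.496×10^8 = 9.33504×10^8 km; r₂ = 1.27 × 1.496×10^8 = 1.89992×10^8 km.
Transfer-ellipse semi-major axis a_t = (r₁ + r₂)/2 = (9.33504×10^8 + 1.89992×10^8)/2 = 5.61748×10^8 km.
Circular speed at r₁: v₁ = √(μ/r₁) = √(1.327×10^11/9.33504×10^8) = 11.923 km/s.
On the transfer ellipse at r₁, vis-viva gives v_a = √[μ(2/r₁ − 1/a_t)] = 6.9338 km/s.
First burn Δv₁ = |v_a − v₁| = 4.989 km/s.
Circular speed at r₂: v₂ = √(μ/r₂) = 26.43 km/s.
Transfer-orbit speed at r₂: v_p = √[μ(2/r₂ − 1/a_t)] = 34.07 km/s.
Second burn Δv₂ = |v₂ − v_p| = 7.640 km/s.
Δv = Δv₁ + Δv₂ = 4.989 + 7.640 = 12.63 km/s.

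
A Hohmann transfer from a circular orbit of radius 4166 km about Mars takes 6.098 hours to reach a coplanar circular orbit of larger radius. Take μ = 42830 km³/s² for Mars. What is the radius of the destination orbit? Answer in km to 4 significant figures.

r₂ = 21410 km

Transfer time t = 6.098 hours = 21952.8 s, and t = π√(a_t³/μ).
So a_t = (μ t²/π²)^(1/3) = (42830 × (21952.8)² / π²)^(1/3) = 12788 km.
Since a_t = (r₁ + r₂)/2, r₂ = 2a_t − r₁ = 2×12788 − 4166 = 21410 km.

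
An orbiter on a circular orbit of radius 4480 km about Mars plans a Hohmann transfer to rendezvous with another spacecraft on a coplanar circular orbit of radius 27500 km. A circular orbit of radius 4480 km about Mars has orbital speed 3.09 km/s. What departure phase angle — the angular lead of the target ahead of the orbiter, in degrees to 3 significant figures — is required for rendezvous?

φ = 100°

From the circular-orbit relation v² = μ/r at r = 4480 km: μ = v²r = (3.09)² × 4480 = 42775.5 km³/s².
The Hohmann ellipse has a_t = (r₁ + r₂)/2 = 15990 km.
The half-period of the transfer ellipse is t = π√(a_t³/μ) = 30710 s.
The target's mean motion on its circular orbit is ω₂ = √(μ/r₂³) = 4.535×10^-5 rad/s.
Angle swept by the target during transfer: ω₂·t = 1.393 rad = 79.81°.
Arrival is 180° from departure on the ellipse, so φ = 180° − 79.81° = 100°.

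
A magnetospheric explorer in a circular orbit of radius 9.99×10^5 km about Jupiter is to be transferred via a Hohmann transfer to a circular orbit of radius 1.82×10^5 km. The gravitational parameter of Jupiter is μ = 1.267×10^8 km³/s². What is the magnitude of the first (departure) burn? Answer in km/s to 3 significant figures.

Δv₁ = 5.01 km/s

The Hohmann ellipse has a_t = (r₁ + r₂)/2 = 5.905×10^5 km.
Circular speed at r = 9.990×10^5 km: v_c = √(μ/r) = 11.262 km/s.
Transfer-orbit speed at the same r (vis-viva, a = a_t): v_t = √[μ(2/r − 1/a_t)] = 6.2522 km/s.
Δv₁ = |v_t − v_c| = |6.2522 − 11.262| = 5.010 km/s.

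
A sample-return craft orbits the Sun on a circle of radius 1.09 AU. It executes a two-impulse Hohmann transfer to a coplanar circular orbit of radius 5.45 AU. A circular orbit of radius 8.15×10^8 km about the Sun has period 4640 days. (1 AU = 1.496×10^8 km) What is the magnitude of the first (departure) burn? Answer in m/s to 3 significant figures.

Δv₁ = 8310 m/s

From Kepler's third law T² = 4π²r³/μ at r = 8.15×10^8 km, T = 4640 days = 4640 × 86400 s = 4.00896×10^8 s: μ = 4π²r³/T² = 1.32975×10^11 km³/s².
In km: r₁ = 1.09 × 1.496×10^8 = 1.63064×10^8 km; r₂ = 5.45 × 1.496×10^8 = 8.1532×10^8 km.
Semi-major axis of the transfer orbit: a_t = (1.63064×10^8 + 8.1532×10^8)/2 = 4.89192×10^8 km.
On the circular orbit at r = 1.63064×10^8 km, v_c = √(μ/r) = 28.56 km/s.
Vis-viva on the transfer ellipse at r = 1.63064×10^8 km gives v_t = √[μ(2/r − 1/a_t)] = 36.87 km/s.
Δv₁ = |v_t − v_c| = |36.87 − 28.56| = 8.310 km/s.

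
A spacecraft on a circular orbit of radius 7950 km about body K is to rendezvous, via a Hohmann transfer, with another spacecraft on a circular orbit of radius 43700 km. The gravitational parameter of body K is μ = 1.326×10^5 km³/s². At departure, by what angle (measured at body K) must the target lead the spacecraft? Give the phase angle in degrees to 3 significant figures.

The Hohmann ellipse has a_t = (r₁ + r₂)/2 = 25825 km.
The half-period of the transfer ellipse is t = π√(a_t³/μ) = 35805 s.
The target's mean motion on its circular orbit is ω₂ = √(μ/r₂³) = 3.9861×10^-5 rad/s.
Angle swept by the target during transfer: ω₂·t = 1.4272 rad = 81.77°.
Arrival is 180° from departure on the ellipse, so φ = 180° − 81.77° = 98.2°.

φ = 98.2°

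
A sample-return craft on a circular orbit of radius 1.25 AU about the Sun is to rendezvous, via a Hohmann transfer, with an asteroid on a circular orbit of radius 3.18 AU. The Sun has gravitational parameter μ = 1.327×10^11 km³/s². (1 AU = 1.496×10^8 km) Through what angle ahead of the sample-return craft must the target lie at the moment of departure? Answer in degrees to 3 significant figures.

In km: r₁ = 1.25 × 1.496×10^8 = 1.870×10^8 km; r₂ = 3.18 × 1.496×10^8 = 4.75728×10^8 km.
The Hohmann ellipse has a_t = (r₁ + r₂)/2 = 3.31364×10^8 km.
The half-period of the transfer ellipse is t = π√(a_t³/μ) = 5.202×10^7 s.
Target angular speed ω₂ = √(μ/r₂³) = 3.511×10^-8 rad/s.
Angle swept by the target during transfer: ω₂·t = 1.826 rad = 104.6°.
Arrival is 180° from departure on the ellipse, so φ = 180° − 104.6° = 75.4°.

φ = 75.4°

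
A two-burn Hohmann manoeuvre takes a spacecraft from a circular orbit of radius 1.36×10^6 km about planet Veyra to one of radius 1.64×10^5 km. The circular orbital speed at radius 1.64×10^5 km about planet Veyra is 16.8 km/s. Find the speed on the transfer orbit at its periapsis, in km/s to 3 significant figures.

From the circular-orbit relation v² = μ/r at r = 1.64×10^5 km: μ = v²r = (16.8)² × 1.64×10^5 = 4.62874×10^7 km³/s².
The Hohmann ellipse has a_t = (r₁ + r₂)/2 = 7.620×10^5 km.
The periapsis of the transfer ellipse is at r = 1.640×10^5 km.
From the vis-viva equation, v = √[μ(2/r − 1/a_t)] = 22.44 km/s.

v = 22.4 km/s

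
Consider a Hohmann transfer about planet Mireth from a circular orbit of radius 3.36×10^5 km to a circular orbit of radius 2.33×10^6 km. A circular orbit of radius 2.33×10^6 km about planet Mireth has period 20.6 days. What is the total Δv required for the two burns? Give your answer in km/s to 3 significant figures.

Δv = 11.1 km/s

From Kepler's third law T² = 4π²r³/μ at r = 2.33×10^6 km, T = 20.6 days = 20.6 × 86400 s = 1.77984×10^6 s: μ = 4π²r³/T² = 1.57640×10^8 km³/s².
The Hohmann ellipse has a_t = (r₁ + r₂)/2 = 1.333×10^6 km.
At r₁ the circular-orbit speed is v₁ = √(μ/r₁) = 21.660 km/s.
Transfer-orbit speed at r₁ (v² = μ(2/r − 1/a)): v_p = √[μ(2/r₁ − 1/a_t)] = 28.637 km/s.
First burn Δv₁ = |v_p − v₁| = 6.977 km/s.
At r₂, v₂ = √(μ/r₂) = 8.2254 km/s.
Transfer-orbit speed at r₂: v_a = √[μ(2/r₂ − 1/a_t)] = 4.1296 km/s.
Second burn Δv₂ = |v₂ − v_a| = 4.096 km/s.
Total Δv = Δv₁ + Δv₂ = 11.07 km/s.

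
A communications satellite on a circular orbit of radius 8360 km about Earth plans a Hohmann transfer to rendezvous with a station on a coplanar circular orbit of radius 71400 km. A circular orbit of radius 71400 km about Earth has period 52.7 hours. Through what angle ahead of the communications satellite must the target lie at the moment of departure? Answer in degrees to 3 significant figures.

From Kepler's third law T² = 4π²r³/μ at r = 71400 km, T = 52.7 hours = 52.7 × 3600 s = 1.8972×10^5 s: μ = 4π²r³/T² = 3.99235×10^5 km³/s².
Semi-major axis of the transfer orbit: a_t = (8360 + 71400)/2 = 39880 km.
Transfer time t = π√(a_t³/μ) = 39598 s.
The target's mean motion on its circular orbit is ω₂ = √(μ/r₂³) = 3.3118×10^-5 rad/s.
Angle swept by the target during transfer: ω₂·t = 1.3114 rad = 75.14°.
The communications satellite traverses 180° on the transfer ellipse, so the target must lead by 180° − 75.14° = 105°.

φ = 105°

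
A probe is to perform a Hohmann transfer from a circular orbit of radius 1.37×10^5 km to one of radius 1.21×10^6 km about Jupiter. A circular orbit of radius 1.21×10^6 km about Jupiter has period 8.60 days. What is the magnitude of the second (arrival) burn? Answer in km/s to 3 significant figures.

Δv₂ = 5.62 km/s

From Kepler's third law T² = 4π²r³/μ at r = 1.21×10^6 km, T = 8.60 days = 8.60 × 86400 s = 7.4304×10^5 s: μ = 4π²r³/T² = 1.26675×10^8 km³/s².
Transfer-ellipse semi-major axis a_t = (r₁ + r₂)/2 = (1.370×10^5 + 1.210×10^6)/2 = 6.735×10^5 km.
On the circular orbit at r = 1.210×10^6 km, v_c = √(μ/r) = 10.232 km/s.
Vis-viva on the transfer ellipse at r = 1.210×10^6 km gives v_t = √[μ(2/r − 1/a_t)] = 4.6147 km/s.
Δv₂ = |v_t − v_c| = |4.6147 − 10.232| = 5.617 km/s.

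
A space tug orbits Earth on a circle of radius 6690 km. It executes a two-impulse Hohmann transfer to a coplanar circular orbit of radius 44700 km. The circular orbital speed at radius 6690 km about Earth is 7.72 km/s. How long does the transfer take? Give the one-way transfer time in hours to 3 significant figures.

t = 5.69 hours

From the circular-orbit relation v² = μ/r at r = 6690 km: μ = v²r = (7.72)² × 6690 = 3.98713×10^5 km³/s².
The Hohmann ellipse has a_t = (r₁ + r₂)/2 = 25695 km.
Transfer time t = π√(a_t³/μ) = π√((25695)³ / 3.98713×10^5) = 20490 s.
Converting: 20490 s ÷ 3600 s/hour = 5.69 hours.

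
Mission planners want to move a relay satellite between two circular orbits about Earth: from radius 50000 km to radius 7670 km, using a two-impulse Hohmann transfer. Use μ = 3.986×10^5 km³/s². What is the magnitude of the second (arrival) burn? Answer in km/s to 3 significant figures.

The Hohmann ellipse has a_t = (r₁ + r₂)/2 = 28835 km.
Circular speed at r = 7670 km: v_c = √(μ/r) = 7.209 km/s.
Transfer-orbit speed at the same r (vis-viva, a = a_t): v_t = √[μ(2/r − 1/a_t)] = 9.493 km/s.
Δv₂ = |v_t − v_c| = |9.493 − 7.209| = 2.284 km/s.

Δv₂ = 2.28 km/s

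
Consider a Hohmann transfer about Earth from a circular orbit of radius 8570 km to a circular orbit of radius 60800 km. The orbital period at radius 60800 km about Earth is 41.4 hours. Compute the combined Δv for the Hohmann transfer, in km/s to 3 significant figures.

Δv = 3.50 km/s

From Kepler's third law T² = 4π²r³/μ at r = 60800 km, T = 41.4 hours = 41.4 × 3600 s = 1.4904×10^5 s: μ = 4π²r³/T² = 3.99452×10^5 km³/s².
Transfer-ellipse semi-major axis a_t = (r₁ + r₂)/2 = (8570 + 60800)/2 = 34685 km.
At r₁ the circular-orbit speed is v₁ = √(μ/r₁) = 6.827 km/s.
On the transfer ellipse at r₁, vis-viva gives v_p = √[μ(2/r₁ − 1/a_t)] = 9.039 km/s.
First burn Δv₁ = |v_p − v₁| = 2.212 km/s.
Circular speed at r₂: v₂ = √(μ/r₂) = 2.563 km/s.
Transfer-orbit speed at r₂: v_a = √[μ(2/r₂ − 1/a_t)] = 1.274 km/s.
Second burn Δv₂ = |v₂ − v_a| = 1.289 km/s.
Total Δv = Δv₁ + Δv₂ = 3.501 km/s.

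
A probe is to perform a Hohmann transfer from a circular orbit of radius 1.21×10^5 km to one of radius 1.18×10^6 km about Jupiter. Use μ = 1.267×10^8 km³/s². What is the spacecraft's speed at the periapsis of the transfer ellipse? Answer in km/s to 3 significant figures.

v = 43.6 km/s

The Hohmann ellipse has a_t = (r₁ + r₂)/2 = 6.505×10^5 km.
At periapsis, r = 1.210×10^5 km.
Vis-viva: v = √[μ(2/r − 1/a_t)] = √[1.267×10^8 × (2/1.210×10^5 − 1/6.505×10^5)] = 43.58 km/s.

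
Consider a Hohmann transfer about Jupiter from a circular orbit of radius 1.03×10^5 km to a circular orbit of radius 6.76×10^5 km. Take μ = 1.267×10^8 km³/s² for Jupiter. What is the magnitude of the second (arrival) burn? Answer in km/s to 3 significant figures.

Δv₂ = 6.65 km/s

The Hohmann ellipse has a_t = (r₁ + r₂)/2 = 3.895×10^5 km.
On the circular orbit at r = 6.760×10^5 km, v_c = √(μ/r) = 13.69 km/s.
Transfer-orbit speed at the same r (vis-viva, a = a_t): v_t = √[μ(2/r − 1/a_t)] = 7.040 km/s.
Δv₂ = |v_t − v_c| = |7.040 − 13.69| = 6.650 km/s.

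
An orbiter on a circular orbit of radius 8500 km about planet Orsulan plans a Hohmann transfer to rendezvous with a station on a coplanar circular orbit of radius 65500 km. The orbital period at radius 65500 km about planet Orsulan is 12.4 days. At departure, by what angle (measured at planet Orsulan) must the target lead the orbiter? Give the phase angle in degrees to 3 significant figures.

φ = 104°

From Kepler's third law T² = 4π²r³/μ at r = 65500 km, T = 12.4 days = 12.4 × 86400 s = 1.07136×10^6 s: μ = 4π²r³/T² = 9665.24 km³/s².
Transfer-ellipse semi-major axis a_t = (r₁ + r₂)/2 = (8500 + 65500)/2 = 37000 km.
Transfer time t = π√(a_t³/μ) = 2.2743×10^5 s.
The target's mean motion on its circular orbit is ω₂ = √(μ/r₂³) = 5.8647×10^-6 rad/s.
Angle swept by the target during transfer: ω₂·t = 1.3338 rad = 76.42°.
The orbiter traverses 180° on the transfer ellipse, so the target must lead by 180° − 76.42° = 104°.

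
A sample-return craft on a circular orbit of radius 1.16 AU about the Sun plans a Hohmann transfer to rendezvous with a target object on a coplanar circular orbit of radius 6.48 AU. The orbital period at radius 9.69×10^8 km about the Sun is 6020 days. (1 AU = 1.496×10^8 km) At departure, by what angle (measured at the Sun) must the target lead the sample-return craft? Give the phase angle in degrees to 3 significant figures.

From Kepler's third law T² = 4π²r³/μ at r = 9.69×10^8 km, T = 6020 days = 6020 × 86400 s = 5.20128×10^8 s: μ = 4π²r³/T² = 1.32773×10^11 km³/s².
In km: r₁ = 1.16 × 1.496×10^8 = 1.73536×10^8 km; r₂ = 6.48 × 1.496×10^8 = 9.69408×10^8 km.
Semi-major axis of the transfer orbit: a_t = (1.73536×10^8 + 9.69408×10^8)/2 = 5.71472×10^8 km.
The half-period of the transfer ellipse is t = π√(a_t³/μ) = 1.178×10^8 s.
The target's mean motion on its circular orbit is ω₂ = √(μ/r₂³) = 1.207×10^-8 rad/s.
Angle swept by the target during transfer: ω₂·t = 1.422 rad = 81.47°.
The sample-return craft traverses 180° on the transfer ellipse, so the target must lead by 180° − 81.47° = 98.5°.

φ = 98.5°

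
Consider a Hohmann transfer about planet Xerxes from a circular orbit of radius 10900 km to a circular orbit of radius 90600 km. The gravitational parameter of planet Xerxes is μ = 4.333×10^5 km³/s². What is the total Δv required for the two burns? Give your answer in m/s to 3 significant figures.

Δv = 3290 m/s

Semi-major axis of the transfer orbit: a_t = (10900 + 90600)/2 = 50750 km.
At r₁ the circular-orbit speed is v₁ = √(μ/r₁) = 6.30494 km/s.
Transfer-orbit speed at r₁ (vis-viva): v_p = √[μ(2/r₁ − 1/a_t)] = 8.42417 km/s.
First burn Δv₁ = |v_p − v₁| = 2.1192 km/s.
Circular speed at r₂: v₂ = √(μ/r₂) = 2.1869 km/s.
Transfer-orbit speed at r₂: v_a = √[μ(2/r₂ − 1/a_t)] = 1.0135 km/s.
Second burn Δv₂ = |v₂ − v_a| = 1.1734 km/s.
Δv = Δv₁ + Δv₂ = 2.1192 + 1.1734 = 3.293 km/s.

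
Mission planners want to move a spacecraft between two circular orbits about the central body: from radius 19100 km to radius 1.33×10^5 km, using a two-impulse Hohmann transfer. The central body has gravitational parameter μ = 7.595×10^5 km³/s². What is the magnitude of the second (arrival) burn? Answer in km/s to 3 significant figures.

Transfer-ellipse semi-major axis a_t = (r₁ + r₂)/2 = (19100 + 1.330×10^5)/2 = 76050 km.
Circular speed at r = 1.330×10^5 km: v_c = √(μ/r) = 2.390 km/s.
Vis-viva on the transfer ellipse at r = 1.330×10^5 km gives v_t = √[μ(2/r − 1/a_t)] = 1.198 km/s.
Δv₂ = |v_t − v_c| = |1.198 − 2.390| = 1.192 km/s.

Δv₂ = 1.19 km/s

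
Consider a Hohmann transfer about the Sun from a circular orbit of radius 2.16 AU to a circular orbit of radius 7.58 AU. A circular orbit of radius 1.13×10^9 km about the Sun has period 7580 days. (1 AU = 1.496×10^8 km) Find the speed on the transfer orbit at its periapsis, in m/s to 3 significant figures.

From Kepler's third law T² = 4π²r³/μ at r = 1.13×10^9 km, T = 7580 days = 7580 × 86400 s = 6.54912×10^8 s: μ = 4π²r³/T² = 1.32810×10^11 km³/s².
In km: r₁ = 2.16 × 1.496×10^8 = 3.23136×10^8 km; r₂ = 7.58 × 1.496×10^8 = 1.133968×10^9 km.
Semi-major axis of the transfer orbit: a_t = (3.23136×10^8 + 1.133968×10^9)/2 = 7.28552×10^8 km.
The periapsis of the transfer ellipse is at r = 3.23136×10^8 km.
From the vis-viva equation, v = √[μ(2/r − 1/a_t)] = 25.29 km/s.

v = 25300 m/s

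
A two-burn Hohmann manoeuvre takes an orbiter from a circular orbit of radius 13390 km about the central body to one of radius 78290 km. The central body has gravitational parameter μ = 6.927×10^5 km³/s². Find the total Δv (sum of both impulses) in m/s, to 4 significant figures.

Δv = 3574 m/s

The Hohmann ellipse has a_t = (r₁ + r₂)/2 = 45840 km.
Circular speed at r₁: v₁ = √(μ/r₁) = √(6.927×10^5/13390) = 7.193 km/s.
Transfer-orbit speed at r₁ (vis-viva): v_p = √[μ(2/r₁ − 1/a_t)] = 9.400 km/s.
First burn Δv₁ = |v_p − v₁| = 2.207 km/s.
Circular speed at r₂: v₂ = √(μ/r₂) = 2.975 km/s.
Transfer-orbit speed at r₂: v_a = √[μ(2/r₂ − 1/a_t)] = 1.608 km/s.
Second burn Δv₂ = |v₂ − v_a| = 1.367 km/s.
Δv = Δv₁ + Δv₂ = 2.207 + 1.367 = 3.574 km/s.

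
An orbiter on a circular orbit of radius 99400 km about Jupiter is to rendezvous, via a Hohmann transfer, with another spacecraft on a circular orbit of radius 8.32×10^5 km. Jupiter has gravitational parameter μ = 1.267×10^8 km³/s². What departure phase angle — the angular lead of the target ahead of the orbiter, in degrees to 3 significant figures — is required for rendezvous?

φ = 105°

The Hohmann ellipse has a_t = (r₁ + r₂)/2 = 4.657×10^5 km.
Transfer time t = π√(a_t³/μ) = 88699 s.
Target angular speed ω₂ = √(μ/r₂³) = 1.4832×10^-5 rad/s.
Angle swept by the target during transfer: ω₂·t = 1.3156 rad = 75.38°.
Arrival is 180° from departure on the ellipse, so φ = 180° − 75.38° = 105°.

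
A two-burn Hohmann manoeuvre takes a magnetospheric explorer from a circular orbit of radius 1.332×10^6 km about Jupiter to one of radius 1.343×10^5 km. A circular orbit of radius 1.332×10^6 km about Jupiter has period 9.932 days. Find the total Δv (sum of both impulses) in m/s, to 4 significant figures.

From Kepler's third law T² = 4π²r³/μ at r = 1.332×10^6 km, T = 9.932 days = 9.932 × 86400 s = 8.581248×10^5 s: μ = 4π²r³/T² = 1.26699×10^8 km³/s².
The Hohmann ellipse has a_t = (r₁ + r₂)/2 = 7.3315×10^5 km.
At r₁ the circular-orbit speed is v₁ = √(μ/r₁) = 9.7529 km/s.
On the transfer ellipse at r₁, vis-viva equation gives v_a = √[μ(2/r₁ − 1/a_t)] = 4.1742 km/s.
First burn Δv₁ = |v_a − v₁| = 5.5787 km/s.
At r₂, v₂ = √(μ/r₂) = 30.715 km/s.
Transfer-orbit speed at r₂: v_p = √[μ(2/r₂ − 1/a_t)] = 41.400 km/s.
Second burn Δv₂ = |v₂ − v_p| = 10.685 km/s.
Total Δv = Δv₁ + Δv₂ = 16.26 km/s.

Δv = 16260 m/s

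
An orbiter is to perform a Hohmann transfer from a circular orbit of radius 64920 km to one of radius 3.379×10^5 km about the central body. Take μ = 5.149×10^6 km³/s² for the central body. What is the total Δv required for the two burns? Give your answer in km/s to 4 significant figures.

Δv = 4.317 km/s

Semi-major axis of the transfer orbit: a_t = (64920 + 3.379×10^5)/2 = 2.0141×10^5 km.
Circular speed at r₁: v₁ = √(μ/r₁) = √(5.149×10^6/64920) = 8.90578 km/s.
Transfer-orbit speed at r₁ (v² = μ(2/r − 1/a)): v_p = √[μ(2/r₁ − 1/a_t)] = 11.5352 km/s.
First burn Δv₁ = |v_p − v₁| = 2.6294 km/s.
Circular speed at r₂: v₂ = √(μ/r₂) = 3.9036 km/s.
Transfer-orbit speed at r₂: v_a = √[μ(2/r₂ − 1/a_t)] = 2.2162 km/s.
Second burn Δv₂ = |v₂ − v_a| = 1.6874 km/s.
Δv = Δv₁ + Δv₂ = 2.6294 + 1.6874 = 4.317 km/s.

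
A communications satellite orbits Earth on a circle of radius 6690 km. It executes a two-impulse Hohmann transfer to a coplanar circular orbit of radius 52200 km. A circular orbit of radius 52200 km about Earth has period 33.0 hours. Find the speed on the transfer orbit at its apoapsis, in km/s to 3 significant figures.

From Kepler's third law T² = 4π²r³/μ at r = 52200 km, T = 33.0 hours = 33.0 × 3600 s = 1.188×10^5 s: μ = 4π²r³/T² = 3.97867×10^5 km³/s².
Semi-major axis of the transfer orbit: a_t = (6690 + 52200)/2 = 29445 km.
At apoapsis, r = 52200 km.
Applying v² = μ(2/r − 1/a_t): v = 1.316 km/s.

v = 1.32 km/s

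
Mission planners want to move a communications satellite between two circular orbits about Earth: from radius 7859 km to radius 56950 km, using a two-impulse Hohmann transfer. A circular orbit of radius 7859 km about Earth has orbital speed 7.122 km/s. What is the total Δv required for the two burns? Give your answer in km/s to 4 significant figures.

Δv = 3.662 km/s

From the circular-orbit relation v² = μ/r at r = 7859 km: μ = v²r = (7.122)² × 7859 = 3.98631×10^5 km³/s².
Transfer-ellipse semi-major axis a_t = (r₁ + r₂)/2 = (7859 + 56950)/2 = 32404.5 km.
Circular speed at r₁: v₁ = √(μ/r₁) = √(3.98631×10^5/7859) = 7.1220 km/s.
Transfer-orbit speed at r₁ (vis-viva equation): v_p = √[μ(2/r₁ − 1/a_t)] = 9.4416 km/s.
First burn Δv₁ = |v_p − v₁| = 2.3196 km/s.
At r₂, v₂ = √(μ/r₂) = 2.6457 km/s.
Transfer-orbit speed at r₂: v_a = √[μ(2/r₂ − 1/a_t)] = 1.3029 km/s.
Second burn Δv₂ = |v₂ − v_a| = 1.3428 km/s.
Total Δv = Δv₁ + Δv₂ = 3.662 km/s.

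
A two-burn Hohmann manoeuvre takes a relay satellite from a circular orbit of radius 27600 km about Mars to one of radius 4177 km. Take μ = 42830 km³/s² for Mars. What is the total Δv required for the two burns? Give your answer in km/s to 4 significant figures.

Δv = 1.625 km/s

Transfer-ellipse semi-major axis a_t = (r₁ + r₂)/2 = (27600 + 4177)/2 = 15888.5 km.
At r₁ the circular-orbit speed is v₁ = √(μ/r₁) = 1.2457 km/s.
On the transfer ellipse at r₁, vis-viva equation gives v_a = √[μ(2/r₁ − 1/a_t)] = 0.63872 km/s.
First burn Δv₁ = |v_a − v₁| = 0.6070 km/s.
At r₂, v₂ = √(μ/r₂) = 3.202 km/s.
Transfer-orbit speed at r₂: v_p = √[μ(2/r₂ − 1/a_t)] = 4.220 km/s.
Second burn Δv₂ = |v₂ − v_p| = 1.018 km/s.
Total Δv = Δv₁ + Δv₂ = 1.625 km/s.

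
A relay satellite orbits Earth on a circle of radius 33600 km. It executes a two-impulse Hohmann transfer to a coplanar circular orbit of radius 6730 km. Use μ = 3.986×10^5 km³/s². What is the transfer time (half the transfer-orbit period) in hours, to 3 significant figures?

t = 3.96 hours

Semi-major axis of the transfer orbit: a_t = (33600 + 6730)/2 = 20165 km.
Transfer time t = π√(a_t³/μ) = π√((20165)³ / 3.986×10^5) = 14250 s.
Converting: 14250 s ÷ 3600 s/hour = 3.96 hours.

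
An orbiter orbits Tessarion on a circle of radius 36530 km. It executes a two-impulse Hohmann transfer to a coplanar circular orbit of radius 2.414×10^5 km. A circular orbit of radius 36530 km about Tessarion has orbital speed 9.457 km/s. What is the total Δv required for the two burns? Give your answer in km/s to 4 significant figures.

Δv = 4.800 km/s

From the circular-orbit relation v² = μ/r at r = 36530 km: μ = v²r = (9.457)² × 36530 = 3.26706×10^6 km³/s².
The Hohmann ellipse has a_t = (r₁ + r₂)/2 = 1.38965×10^5 km.
Circular speed at r₁: v₁ = √(μ/r₁) = √(3.26706×10^6/36530) = 9.4570 km/s.
Transfer-orbit speed at r₁ (v² = μ(2/r − 1/a)): v_p = √[μ(2/r₁ − 1/a_t)] = 12.464 km/s.
First burn Δv₁ = |v_p − v₁| = 3.007 km/s.
At r₂, v₂ = √(μ/r₂) = 3.679 km/s.
Transfer-orbit speed at r₂: v_a = √[μ(2/r₂ − 1/a_t)] = 1.886 km/s.
Second burn Δv₂ = |v₂ − v_a| = 1.793 km/s.
Total Δv = Δv₁ + Δv₂ = 4.800 km/s.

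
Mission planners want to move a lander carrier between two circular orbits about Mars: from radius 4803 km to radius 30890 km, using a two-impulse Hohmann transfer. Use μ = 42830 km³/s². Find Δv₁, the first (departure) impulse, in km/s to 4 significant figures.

Δv₁ = 0.9425 km/s

The Hohmann ellipse has a_t = (r₁ + r₂)/2 = 17846.5 km.
On the circular orbit at r = 4803 km, v_c = √(μ/r) = 2.9862 km/s.
Transfer-orbit speed at the same r (vis-viva, a = a_t): v_t = √[μ(2/r − 1/a_t)] = 3.9287 km/s.
Δv₁ = |v_t − v_c| = |3.9287 − 2.9862| = 0.9425 km/s.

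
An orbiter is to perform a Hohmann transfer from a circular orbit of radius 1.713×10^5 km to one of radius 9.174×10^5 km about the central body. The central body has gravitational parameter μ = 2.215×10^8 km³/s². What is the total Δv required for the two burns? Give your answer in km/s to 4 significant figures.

Δv = 17.54 km/s

The Hohmann ellipse has a_t = (r₁ + r₂)/2 = 5.4435×10^5 km.
Circular speed at r₁: v₁ = √(μ/r₁) = √(2.215×10^8/1.713×10^5) = 35.96 km/s.
Transfer-orbit speed at r₁ (vis-viva): v_p = √[μ(2/r₁ − 1/a_t)] = 46.68 km/s.
First burn Δv₁ = |v_p − v₁| = 10.72 km/s.
Circular speed at r₂: v₂ = √(μ/r₂) = 15.5384 km/s.
Transfer-orbit speed at r₂: v_a = √[μ(2/r₂ − 1/a_t)] = 8.71660 km/s.
Second burn Δv₂ = |v₂ − v_a| = 6.822 km/s.
Total Δv = Δv₁ + Δv₂ = 17.54 km/s.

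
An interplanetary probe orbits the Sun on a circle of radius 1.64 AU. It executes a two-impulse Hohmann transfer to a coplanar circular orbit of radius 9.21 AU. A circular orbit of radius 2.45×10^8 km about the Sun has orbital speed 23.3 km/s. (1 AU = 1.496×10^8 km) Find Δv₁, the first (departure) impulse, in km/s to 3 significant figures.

From the circular-orbit relation v² = μ/r at r = 2.45×10^8 km: μ = v²r = (23.3)² × 2.45×10^8 = 1.33008×10^11 km³/s².
In km: r₁ = 1.64 × 1.496×10^8 = 2.45344×10^8 km; r₂ = 9.21 × 1.496×10^8 = 1.377816×10^9 km.
Semi-major axis of the transfer orbit: a_t = (2.45344×10^8 + 1.377816×10^9)/2 = 8.1158×10^8 km.
On the circular orbit at r = 2.45344×10^8 km, v_c = √(μ/r) = 23.284 km/s.
Vis-viva on the transfer ellipse at r = 2.45344×10^8 km gives v_t = √[μ(2/r − 1/a_t)] = 30.338 km/s.
Δv₁ = |v_t − v_c| = |30.338 − 23.284| = 7.054 km/s.

Δv₁ = 7.05 km/s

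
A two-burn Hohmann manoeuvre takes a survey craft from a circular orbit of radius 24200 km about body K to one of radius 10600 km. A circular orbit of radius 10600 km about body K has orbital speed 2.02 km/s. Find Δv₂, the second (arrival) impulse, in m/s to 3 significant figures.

From the circular-orbit relation v² = μ/r at r = 10600 km: μ = v²r = (2.02)² × 10600 = 43252.2 km³/s².
Transfer-ellipse semi-major axis a_t = (r₁ + r₂)/2 = (24200 + 10600)/2 = 17400 km.
On the circular orbit at r = 10600 km, v_c = √(μ/r) = 2.0200 km/s.
Transfer-orbit speed at the same r (vis-viva, a = a_t): v_t = √[μ(2/r − 1/a_t)] = 2.3822 km/s.
Δv₂ = |v_t − v_c| = |2.3822 − 2.0200| = 0.3622 km/s.

Δv₂ = 362 m/s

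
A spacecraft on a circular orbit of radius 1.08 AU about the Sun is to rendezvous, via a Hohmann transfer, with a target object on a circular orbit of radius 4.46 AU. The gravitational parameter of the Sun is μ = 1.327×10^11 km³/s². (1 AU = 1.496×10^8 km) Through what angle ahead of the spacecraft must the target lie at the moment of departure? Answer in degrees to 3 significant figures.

φ = 91.9°

In km: r₁ = 1.08 × 1.496×10^8 = 1.61568×10^8 km; r₂ = 4.46 × 1.496×10^8 = 6.67216×10^8 km.
The Hohmann ellipse has a_t = (r₁ + r₂)/2 = 4.14392×10^8 km.
Transfer time t = π√(a_t³/μ) = 7.2750×10^7 s.
The target's mean motion on its circular orbit is ω₂ = √(μ/r₂³) = 2.1137×10^-8 rad/s.
Angle swept by the target during transfer: ω₂·t = 1.5377 rad = 88.10°.
Arrival is 180° from departure on the ellipse, so φ = 180° − 88.10° = 91.9°.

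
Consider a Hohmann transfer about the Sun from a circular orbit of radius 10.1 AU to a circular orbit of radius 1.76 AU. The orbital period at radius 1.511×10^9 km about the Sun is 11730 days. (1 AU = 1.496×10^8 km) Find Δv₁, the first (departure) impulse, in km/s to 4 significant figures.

Δv₁ = 4.264 km/s

From Kepler's third law T² = 4π²r³/μ at r = 1.511×10^9 km, T = 11730 days = 11730 × 86400 s = 1.013472×10^9 s: μ = 4π²r³/T² = 1.32596×10^11 km³/s².
In km: r₁ = 10.1 × 1.496×10^8 = 1.51096×10^9 km; r₂ = 1.76 × 1.496×10^8 = 2.63296×10^8 km.
Semi-major axis of the transfer orbit: a_t = (1.51096×10^9 + 2.63296×10^8)/2 = 8.87128×10^8 km.
On the circular orbit at r = 1.51096×10^9 km, v_c = √(μ/r) = 9.3678 km/s.
Vis-viva on the transfer ellipse at r = 1.51096×10^9 km gives v_t = √[μ(2/r − 1/a_t)] = 5.1035 km/s.
Δv₁ = |v_t − v_c| = |5.1035 − 9.3678| = 4.264 km/s.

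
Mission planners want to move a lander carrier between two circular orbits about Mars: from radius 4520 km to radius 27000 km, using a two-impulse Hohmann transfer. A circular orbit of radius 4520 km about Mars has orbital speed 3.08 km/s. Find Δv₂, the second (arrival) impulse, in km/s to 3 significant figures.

From the circular-orbit relation v² = μ/r at r = 4520 km: μ = v²r = (3.08)² × 4520 = 42878.5 km³/s².
Semi-major axis of the transfer orbit: a_t = (4520 + 27000)/2 = 15760 km.
On the circular orbit at r = 27000 km, v_c = √(μ/r) = 1.2602 km/s.
Transfer-orbit speed at the same r (vis-viva, a = a_t): v_t = √[μ(2/r − 1/a_t)] = 0.67488 km/s.
Δv₂ = |v_t − v_c| = |0.67488 − 1.2602| = 0.5853 km/s.

Δv₂ = 0.585 km/s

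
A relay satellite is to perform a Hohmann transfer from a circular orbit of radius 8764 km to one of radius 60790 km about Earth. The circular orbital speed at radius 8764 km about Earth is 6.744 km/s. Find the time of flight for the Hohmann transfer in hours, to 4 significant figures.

From the circular-orbit relation v² = μ/r at r = 8764 km: μ = v²r = (6.744)² × 8764 = 3.98600×10^5 km³/s².
Semi-major axis of the transfer orbit: a_t = (8764 + 60790)/2 = 34777 km.
By Kepler's third law the transfer-orbit period is T = 2π√(a_t³/μ), so t = T/2 = 32270 s.
Converting: 32270 s ÷ 3600 s/hour = 8.964 hours.

t = 8.964 hours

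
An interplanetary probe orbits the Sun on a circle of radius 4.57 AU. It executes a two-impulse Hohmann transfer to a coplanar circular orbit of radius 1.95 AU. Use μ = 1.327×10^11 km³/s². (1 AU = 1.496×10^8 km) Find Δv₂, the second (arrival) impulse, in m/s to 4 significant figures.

In km: r₁ = 4.57 × 1.496×10^8 = 6.83672×10^8 km; r₂ = 1.95 × 1.496×10^8 = 2.9172×10^8 km.
The Hohmann ellipse has a_t = (r₁ + r₂)/2 = 4.87696×10^8 km.
Circular speed at r = 2.9172×10^8 km: v_c = √(μ/r) = 21.328 km/s.
Vis-viva on the transfer ellipse at r = 2.9172×10^8 km gives v_t = √[μ(2/r − 1/a_t)] = 25.252 km/s.
Δv₂ = |v_t − v_c| = |25.252 − 21.328| = 3.924 km/s.

Δv₂ = 3924 m/s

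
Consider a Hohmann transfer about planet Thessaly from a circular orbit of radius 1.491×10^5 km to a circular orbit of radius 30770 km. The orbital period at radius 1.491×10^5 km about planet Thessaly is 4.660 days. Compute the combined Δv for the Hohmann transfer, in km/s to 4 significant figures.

Δv = 2.439 km/s

From Kepler's third law T² = 4π²r³/μ at r = 1.491×10^5 km, T = 4.660 days = 4.660 × 86400 s = 4.02624×10^5 s: μ = 4π²r³/T² = 8.07223×10^5 km³/s².
Semi-major axis of the transfer orbit: a_t = (1.491×10^5 + 30770)/2 = 89935 km.
At r₁ the circular-orbit speed is v₁ = √(μ/r₁) = 2.3268 km/s.
On the transfer ellipse at r₁, vis-viva gives v_a = √[μ(2/r₁ − 1/a_t)] = 1.3610 km/s.
First burn Δv₁ = |v_a − v₁| = 0.9658 km/s.
Circular speed at r₂: v₂ = √(μ/r₂) = 5.122 km/s.
Transfer-orbit speed at r₂: v_p = √[μ(2/r₂ − 1/a_t)] = 6.595 km/s.
Second burn Δv₂ = |v₂ − v_p| = 1.473 km/s.
Δv = Δv₁ + Δv₂ = 0.9658 + 1.473 = 2.439 km/s.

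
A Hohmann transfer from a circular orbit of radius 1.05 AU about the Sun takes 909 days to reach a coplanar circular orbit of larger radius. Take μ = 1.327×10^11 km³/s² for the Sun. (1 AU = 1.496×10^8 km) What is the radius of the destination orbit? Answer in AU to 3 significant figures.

In km: r₁ = 1.05 × 1.496×10^8 = 1.5708×10^8 km.
Transfer time t = 909 days = 7.85376×10^7 s, and t = π√(a_t³/μ).
So a_t = (μ t²/π²)^(1/3) = (1.327×10^11 × (7.85376×10^7)² / π²)^(1/3) = 4.3609×10^8 km.
Since a_t = (r₁ + r₂)/2, r₂ = 2a_t − r₁ = 2×4.3609×10^8 − 1.5708×10^8 = 7.151×10^8 km.
In AU: r₂ = 7.151×10^8 / 1.496×10^8 = 4.78 AU.

r₂ = 4.78 AU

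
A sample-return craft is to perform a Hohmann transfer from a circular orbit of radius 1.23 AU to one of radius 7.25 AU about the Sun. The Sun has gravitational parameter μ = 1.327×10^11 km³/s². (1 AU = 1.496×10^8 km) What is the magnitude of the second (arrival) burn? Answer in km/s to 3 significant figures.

In km: r₁ = 1.23 × 1.496×10^8 = 1.84008×10^8 km; r₂ = 7.25 × 1.496×10^8 = 1.0846×10^9 km.
Semi-major axis of the transfer orbit: a_t = (1.84008×10^8 + 1.0846×10^9)/2 = 6.34304×10^8 km.
Circular speed at r = 1.0846×10^9 km: v_c = √(μ/r) = 11.0612 km/s.
Vis-viva on the transfer ellipse at r = 1.0846×10^9 km gives v_t = √[μ(2/r − 1/a_t)] = 5.95759 km/s.
Δv₂ = |v_t − v_c| = |5.95759 − 11.0612| = 5.104 km/s.

Δv₂ = 5.10 km/s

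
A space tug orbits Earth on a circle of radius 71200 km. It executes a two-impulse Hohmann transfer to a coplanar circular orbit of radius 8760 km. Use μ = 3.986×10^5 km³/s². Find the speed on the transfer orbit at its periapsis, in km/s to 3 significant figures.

v = 9.00 km/s

The Hohmann ellipse has a_t = (r₁ + r₂)/2 = 39980 km.
The periapsis of the transfer ellipse is at r = 8760 km.
Applying v² = μ(2/r − 1/a_t): v = 9.002 km/s.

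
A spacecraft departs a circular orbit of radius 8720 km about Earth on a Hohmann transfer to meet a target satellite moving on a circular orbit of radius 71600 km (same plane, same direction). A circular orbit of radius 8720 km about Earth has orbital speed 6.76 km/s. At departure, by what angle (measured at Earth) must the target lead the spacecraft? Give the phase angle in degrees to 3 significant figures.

φ = 104°

From the circular-orbit relation v² = μ/r at r = 8720 km: μ = v²r = (6.76)² × 8720 = 3.98483×10^5 km³/s².
Semi-major axis of the transfer orbit: a_t = (8720 + 71600)/2 = 40160 km.
The half-period of the transfer ellipse is t = π√(a_t³/μ) = 40053 s.
The target's mean motion on its circular orbit is ω₂ = √(μ/r₂³) = 3.2948×10^-5 rad/s.
Angle swept by the target during transfer: ω₂·t = 1.3197 rad = 75.61°.
Arrival is 180° from departure on the ellipse, so φ = 180° − 75.61° = 104°.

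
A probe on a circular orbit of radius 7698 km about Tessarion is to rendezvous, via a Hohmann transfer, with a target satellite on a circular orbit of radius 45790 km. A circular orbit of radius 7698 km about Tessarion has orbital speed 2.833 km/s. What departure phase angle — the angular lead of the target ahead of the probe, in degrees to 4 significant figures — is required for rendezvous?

From the circular-orbit relation v² = μ/r at r = 7698 km: μ = v²r = (2.833)² × 7698 = 61783.3 km³/s².
Semi-major axis of the transfer orbit: a_t = (7698 + 45790)/2 = 26744 km.
Transfer time t = π√(a_t³/μ) = 55278.2 s.
Target angular speed ω₂ = √(μ/r₂³) = 2.53676×10^-5 rad/s.
Angle swept by the target during transfer: ω₂·t = 1.40228 rad = 80.34°.
The probe traverses 180° on the transfer ellipse, so the target must lead by 180° − 80.34° = 99.66°.

φ = 99.66°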